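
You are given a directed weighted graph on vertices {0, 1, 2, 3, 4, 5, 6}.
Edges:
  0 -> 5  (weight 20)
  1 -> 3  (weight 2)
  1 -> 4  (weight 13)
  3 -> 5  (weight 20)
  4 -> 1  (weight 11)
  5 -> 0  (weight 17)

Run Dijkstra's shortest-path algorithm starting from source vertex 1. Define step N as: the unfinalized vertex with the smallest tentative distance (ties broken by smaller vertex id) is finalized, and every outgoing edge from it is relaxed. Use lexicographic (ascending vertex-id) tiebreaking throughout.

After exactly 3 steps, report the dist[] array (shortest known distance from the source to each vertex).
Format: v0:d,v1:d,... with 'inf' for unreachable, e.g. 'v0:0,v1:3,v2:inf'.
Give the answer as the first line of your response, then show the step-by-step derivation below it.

v0:inf,v1:0,v2:inf,v3:2,v4:13,v5:22,v6:inf

step 1: dist = v0:inf,v1:0,v2:inf,v3:2,v4:13,v5:inf,v6:inf
step 2: dist = v0:inf,v1:0,v2:inf,v3:2,v4:13,v5:22,v6:inf
step 3: dist = v0:inf,v1:0,v2:inf,v3:2,v4:13,v5:22,v6:inf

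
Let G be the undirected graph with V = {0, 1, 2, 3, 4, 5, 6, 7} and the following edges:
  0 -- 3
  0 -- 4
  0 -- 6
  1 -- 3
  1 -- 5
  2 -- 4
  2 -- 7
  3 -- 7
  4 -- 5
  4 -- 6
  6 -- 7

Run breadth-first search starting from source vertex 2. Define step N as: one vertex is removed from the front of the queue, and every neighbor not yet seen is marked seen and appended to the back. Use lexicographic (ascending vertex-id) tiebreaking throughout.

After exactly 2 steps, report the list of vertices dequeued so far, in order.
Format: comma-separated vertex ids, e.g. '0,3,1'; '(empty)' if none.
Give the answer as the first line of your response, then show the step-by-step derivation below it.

2,4

step 1: dequeue 2; queue=[4,7]; order=2
step 2: dequeue 4; queue=[7,0,5,6]; order=2,4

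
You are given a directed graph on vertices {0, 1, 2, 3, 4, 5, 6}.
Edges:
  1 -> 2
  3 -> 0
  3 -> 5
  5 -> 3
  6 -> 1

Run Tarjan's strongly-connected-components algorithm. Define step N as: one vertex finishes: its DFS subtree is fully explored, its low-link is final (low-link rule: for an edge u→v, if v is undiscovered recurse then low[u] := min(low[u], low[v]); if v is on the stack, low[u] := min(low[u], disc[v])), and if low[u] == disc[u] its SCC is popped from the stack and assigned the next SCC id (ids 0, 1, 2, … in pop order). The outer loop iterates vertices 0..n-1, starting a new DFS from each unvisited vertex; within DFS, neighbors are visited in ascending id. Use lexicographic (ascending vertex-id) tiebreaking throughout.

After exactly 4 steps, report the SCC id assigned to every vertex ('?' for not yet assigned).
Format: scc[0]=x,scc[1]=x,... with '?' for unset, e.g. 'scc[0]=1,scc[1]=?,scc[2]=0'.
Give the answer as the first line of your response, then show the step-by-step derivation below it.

scc[0]=0,scc[1]=2,scc[2]=1,scc[3]=?,scc[4]=?,scc[5]=?,scc[6]=?

step 1: low=(low[0]=0,low[1]=?,low[2]=?,low[3]=?,low[4]=?,low[5]=?,low[6]=?); scc=(scc[0]=0,scc[1]=?,scc[2]=?,scc[3]=?,scc[4]=?,scc[5]=?,scc[6]=?)
step 2: low=(low[0]=0,low[1]=1,low[2]=2,low[3]=?,low[4]=?,low[5]=?,low[6]=?); scc=(scc[0]=0,scc[1]=?,scc[2]=1,scc[3]=?,scc[4]=?,scc[5]=?,scc[6]=?)
step 3: low=(low[0]=0,low[1]=1,low[2]=2,low[3]=?,low[4]=?,low[5]=?,low[6]=?); scc=(scc[0]=0,scc[1]=2,scc[2]=1,scc[3]=?,scc[4]=?,scc[5]=?,scc[6]=?)
step 4: low=(low[0]=0,low[1]=1,low[2]=2,low[3]=3,low[4]=?,low[5]=3,low[6]=?); scc=(scc[0]=0,scc[1]=2,scc[2]=1,scc[3]=?,scc[4]=?,scc[5]=?,scc[6]=?)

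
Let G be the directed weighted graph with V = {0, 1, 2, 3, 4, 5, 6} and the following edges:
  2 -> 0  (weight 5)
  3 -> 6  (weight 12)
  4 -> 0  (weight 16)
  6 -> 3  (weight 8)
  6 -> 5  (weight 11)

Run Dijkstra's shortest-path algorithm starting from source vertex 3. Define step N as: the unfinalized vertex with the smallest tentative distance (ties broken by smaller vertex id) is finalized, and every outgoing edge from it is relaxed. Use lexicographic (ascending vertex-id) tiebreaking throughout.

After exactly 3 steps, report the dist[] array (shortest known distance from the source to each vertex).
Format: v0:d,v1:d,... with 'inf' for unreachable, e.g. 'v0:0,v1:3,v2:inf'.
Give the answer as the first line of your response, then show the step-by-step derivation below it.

v0:inf,v1:inf,v2:inf,v3:0,v4:inf,v5:23,v6:12

step 1: dist = v0:inf,v1:inf,v2:inf,v3:0,v4:inf,v5:inf,v6:12
step 2: dist = v0:inf,v1:inf,v2:inf,v3:0,v4:inf,v5:23,v6:12
step 3: dist = v0:inf,v1:inf,v2:inf,v3:0,v4:inf,v5:23,v6:12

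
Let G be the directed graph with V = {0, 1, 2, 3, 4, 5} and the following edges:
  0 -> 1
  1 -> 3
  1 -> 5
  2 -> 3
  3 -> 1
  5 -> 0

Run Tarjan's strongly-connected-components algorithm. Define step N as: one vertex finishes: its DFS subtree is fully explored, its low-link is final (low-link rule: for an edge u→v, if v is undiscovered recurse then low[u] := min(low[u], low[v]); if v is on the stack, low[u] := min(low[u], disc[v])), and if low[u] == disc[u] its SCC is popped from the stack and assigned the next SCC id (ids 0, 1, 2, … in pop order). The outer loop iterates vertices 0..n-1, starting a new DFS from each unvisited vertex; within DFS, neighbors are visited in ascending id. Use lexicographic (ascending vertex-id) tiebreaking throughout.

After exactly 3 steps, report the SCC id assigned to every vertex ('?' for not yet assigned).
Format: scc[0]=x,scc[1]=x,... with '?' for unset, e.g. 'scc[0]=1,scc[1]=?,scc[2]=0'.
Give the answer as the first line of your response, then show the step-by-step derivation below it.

scc[0]=?,scc[1]=?,scc[2]=?,scc[3]=?,scc[4]=?,scc[5]=?

step 1: low=(low[0]=0,low[1]=1,low[2]=?,low[3]=1,low[4]=?,low[5]=?); scc=(scc[0]=?,scc[1]=?,scc[2]=?,scc[3]=?,scc[4]=?,scc[5]=?)
step 2: low=(low[0]=0,low[1]=1,low[2]=?,low[3]=1,low[4]=?,low[5]=0); scc=(scc[0]=?,scc[1]=?,scc[2]=?,scc[3]=?,scc[4]=?,scc[5]=?)
step 3: low=(low[0]=0,low[1]=0,low[2]=?,low[3]=1,low[4]=?,low[5]=0); scc=(scc[0]=?,scc[1]=?,scc[2]=?,scc[3]=?,scc[4]=?,scc[5]=?)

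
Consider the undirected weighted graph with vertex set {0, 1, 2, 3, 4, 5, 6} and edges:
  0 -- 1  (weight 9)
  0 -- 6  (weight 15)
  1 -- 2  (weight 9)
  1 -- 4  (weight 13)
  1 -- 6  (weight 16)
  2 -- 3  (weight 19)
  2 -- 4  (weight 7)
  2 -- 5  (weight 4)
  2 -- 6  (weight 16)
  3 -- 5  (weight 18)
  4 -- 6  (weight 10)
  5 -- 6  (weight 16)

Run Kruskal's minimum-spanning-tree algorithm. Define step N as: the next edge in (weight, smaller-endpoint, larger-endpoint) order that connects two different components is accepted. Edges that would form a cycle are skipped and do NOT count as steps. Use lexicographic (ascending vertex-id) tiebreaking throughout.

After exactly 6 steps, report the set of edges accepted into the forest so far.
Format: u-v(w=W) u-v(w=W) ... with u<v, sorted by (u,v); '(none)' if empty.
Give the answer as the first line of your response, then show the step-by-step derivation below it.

0-1(w=9) 1-2(w=9) 2-4(w=7) 2-5(w=4) 3-5(w=18) 4-6(w=10)

step 1: add edge 2-5 (w=4); MST = {2-5(w=4)}
step 2: add edge 2-4 (w=7); MST = {2-4(w=7) 2-5(w=4)}
step 3: add edge 0-1 (w=9); MST = {0-1(w=9) 2-4(w=7) 2-5(w=4)}
step 4: add edge 1-2 (w=9); MST = {0-1(w=9) 1-2(w=9) 2-4(w=7) 2-5(w=4)}
step 5: add edge 4-6 (w=10); MST = {0-1(w=9) 1-2(w=9) 2-4(w=7) 2-5(w=4) 4-6(w=10)}
step 6: add edge 3-5 (w=18); MST = {0-1(w=9) 1-2(w=9) 2-4(w=7) 2-5(w=4) 3-5(w=18) 4-6(w=10)}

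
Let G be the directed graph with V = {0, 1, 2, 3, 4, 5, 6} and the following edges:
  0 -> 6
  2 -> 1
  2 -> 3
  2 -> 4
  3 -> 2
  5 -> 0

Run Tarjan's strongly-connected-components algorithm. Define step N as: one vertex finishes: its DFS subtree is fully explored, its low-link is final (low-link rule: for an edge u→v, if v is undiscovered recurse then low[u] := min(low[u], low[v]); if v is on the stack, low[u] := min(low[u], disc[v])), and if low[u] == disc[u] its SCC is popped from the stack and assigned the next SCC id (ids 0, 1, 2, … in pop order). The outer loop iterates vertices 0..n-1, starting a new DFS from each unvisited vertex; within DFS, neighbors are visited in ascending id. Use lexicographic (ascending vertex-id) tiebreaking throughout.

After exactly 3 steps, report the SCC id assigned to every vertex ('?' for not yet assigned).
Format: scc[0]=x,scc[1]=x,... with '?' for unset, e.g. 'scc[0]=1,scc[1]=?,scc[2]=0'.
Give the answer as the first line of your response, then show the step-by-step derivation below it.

scc[0]=1,scc[1]=2,scc[2]=?,scc[3]=?,scc[4]=?,scc[5]=?,scc[6]=0

step 1: low=(low[0]=0,low[1]=?,low[2]=?,low[3]=?,low[4]=?,low[5]=?,low[6]=1); scc=(scc[0]=?,scc[1]=?,scc[2]=?,scc[3]=?,scc[4]=?,scc[5]=?,scc[6]=0)
step 2: low=(low[0]=0,low[1]=?,low[2]=?,low[3]=?,low[4]=?,low[5]=?,low[6]=1); scc=(scc[0]=1,scc[1]=?,scc[2]=?,scc[3]=?,scc[4]=?,scc[5]=?,scc[6]=0)
step 3: low=(low[0]=0,low[1]=2,low[2]=?,low[3]=?,low[4]=?,low[5]=?,low[6]=1); scc=(scc[0]=1,scc[1]=2,scc[2]=?,scc[3]=?,scc[4]=?,scc[5]=?,scc[6]=0)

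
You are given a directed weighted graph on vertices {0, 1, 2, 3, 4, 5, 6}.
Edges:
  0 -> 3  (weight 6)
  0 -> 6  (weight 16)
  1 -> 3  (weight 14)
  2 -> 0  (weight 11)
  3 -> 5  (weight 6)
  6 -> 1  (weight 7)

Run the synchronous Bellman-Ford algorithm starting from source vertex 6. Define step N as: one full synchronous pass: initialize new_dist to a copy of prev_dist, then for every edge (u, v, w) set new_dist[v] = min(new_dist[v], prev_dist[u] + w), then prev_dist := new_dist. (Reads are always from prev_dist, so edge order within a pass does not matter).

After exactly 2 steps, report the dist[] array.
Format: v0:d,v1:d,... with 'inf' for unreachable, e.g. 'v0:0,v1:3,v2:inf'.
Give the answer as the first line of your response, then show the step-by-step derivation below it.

v0:inf,v1:7,v2:inf,v3:21,v4:inf,v5:inf,v6:0

step 1: dist = v0:inf,v1:7,v2:inf,v3:inf,v4:inf,v5:inf,v6:0
step 2: dist = v0:inf,v1:7,v2:inf,v3:21,v4:inf,v5:inf,v6:0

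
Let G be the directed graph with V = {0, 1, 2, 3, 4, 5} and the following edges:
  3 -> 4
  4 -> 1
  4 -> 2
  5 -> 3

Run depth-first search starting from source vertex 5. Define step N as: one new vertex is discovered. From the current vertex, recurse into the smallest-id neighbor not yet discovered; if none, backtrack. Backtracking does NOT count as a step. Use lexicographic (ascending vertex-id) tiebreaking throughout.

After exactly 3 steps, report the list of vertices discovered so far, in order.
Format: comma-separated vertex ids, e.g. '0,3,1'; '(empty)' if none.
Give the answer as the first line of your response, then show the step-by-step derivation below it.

5,3,4

step 1: discover 5; path=5; order=5
step 2: discover 3; path=5>3; order=5,3
step 3: discover 4; path=5>3>4; order=5,3,4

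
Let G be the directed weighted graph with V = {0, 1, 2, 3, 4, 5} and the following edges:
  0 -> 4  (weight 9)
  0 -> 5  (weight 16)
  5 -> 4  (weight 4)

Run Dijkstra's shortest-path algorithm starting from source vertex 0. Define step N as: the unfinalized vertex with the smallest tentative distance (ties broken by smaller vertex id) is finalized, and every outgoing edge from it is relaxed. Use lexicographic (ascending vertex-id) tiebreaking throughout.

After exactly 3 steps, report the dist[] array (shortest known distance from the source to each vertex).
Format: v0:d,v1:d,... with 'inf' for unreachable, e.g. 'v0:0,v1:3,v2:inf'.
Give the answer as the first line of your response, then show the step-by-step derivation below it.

v0:0,v1:inf,v2:inf,v3:inf,v4:9,v5:16

step 1: dist = v0:0,v1:inf,v2:inf,v3:inf,v4:9,v5:16
step 2: dist = v0:0,v1:inf,v2:inf,v3:inf,v4:9,v5:16
step 3: dist = v0:0,v1:inf,v2:inf,v3:inf,v4:9,v5:16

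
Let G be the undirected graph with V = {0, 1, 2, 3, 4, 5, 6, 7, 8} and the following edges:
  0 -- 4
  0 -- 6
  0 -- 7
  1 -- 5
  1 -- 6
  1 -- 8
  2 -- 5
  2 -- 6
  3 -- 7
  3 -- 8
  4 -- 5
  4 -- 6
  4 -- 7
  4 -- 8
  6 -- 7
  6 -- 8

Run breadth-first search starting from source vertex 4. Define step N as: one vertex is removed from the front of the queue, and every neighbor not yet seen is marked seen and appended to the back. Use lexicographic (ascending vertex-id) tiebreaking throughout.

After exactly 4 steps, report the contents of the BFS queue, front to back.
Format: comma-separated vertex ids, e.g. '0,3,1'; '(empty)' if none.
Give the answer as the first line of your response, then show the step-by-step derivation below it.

7,8,1,2

step 1: dequeue 4; queue=[0,5,6,7,8]; order=4
step 2: dequeue 0; queue=[5,6,7,8]; order=4,0
step 3: dequeue 5; queue=[6,7,8,1,2]; order=4,0,5
step 4: dequeue 6; queue=[7,8,1,2]; order=4,0,5,6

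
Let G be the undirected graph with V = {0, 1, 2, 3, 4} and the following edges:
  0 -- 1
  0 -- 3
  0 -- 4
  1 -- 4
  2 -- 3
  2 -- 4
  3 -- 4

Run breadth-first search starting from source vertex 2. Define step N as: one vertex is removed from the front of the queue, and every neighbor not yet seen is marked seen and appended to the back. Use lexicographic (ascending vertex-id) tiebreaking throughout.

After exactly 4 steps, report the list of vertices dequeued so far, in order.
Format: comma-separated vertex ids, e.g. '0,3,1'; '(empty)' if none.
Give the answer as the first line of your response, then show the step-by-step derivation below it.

2,3,4,0

step 1: dequeue 2; queue=[3,4]; order=2
step 2: dequeue 3; queue=[4,0]; order=2,3
step 3: dequeue 4; queue=[0,1]; order=2,3,4
step 4: dequeue 0; queue=[1]; order=2,3,4,0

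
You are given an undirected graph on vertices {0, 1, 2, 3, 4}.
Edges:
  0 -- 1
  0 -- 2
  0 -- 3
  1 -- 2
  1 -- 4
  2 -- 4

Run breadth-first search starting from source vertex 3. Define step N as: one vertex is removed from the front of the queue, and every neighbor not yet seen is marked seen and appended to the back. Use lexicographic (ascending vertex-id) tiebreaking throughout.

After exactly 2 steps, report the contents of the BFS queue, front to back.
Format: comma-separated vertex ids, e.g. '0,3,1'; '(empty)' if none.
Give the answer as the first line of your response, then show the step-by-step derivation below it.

1,2

step 1: dequeue 3; queue=[0]; order=3
step 2: dequeue 0; queue=[1,2]; order=3,0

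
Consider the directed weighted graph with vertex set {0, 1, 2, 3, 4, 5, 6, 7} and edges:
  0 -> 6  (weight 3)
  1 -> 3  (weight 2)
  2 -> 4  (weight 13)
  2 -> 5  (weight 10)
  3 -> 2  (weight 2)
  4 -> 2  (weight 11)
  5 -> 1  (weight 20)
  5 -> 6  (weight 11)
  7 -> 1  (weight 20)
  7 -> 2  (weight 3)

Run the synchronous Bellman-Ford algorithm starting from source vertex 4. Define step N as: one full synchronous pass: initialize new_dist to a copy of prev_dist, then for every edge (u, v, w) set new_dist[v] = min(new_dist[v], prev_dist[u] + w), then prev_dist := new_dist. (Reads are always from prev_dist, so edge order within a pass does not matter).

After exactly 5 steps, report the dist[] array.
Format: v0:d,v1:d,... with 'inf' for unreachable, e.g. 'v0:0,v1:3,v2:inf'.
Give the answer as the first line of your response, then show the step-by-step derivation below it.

v0:inf,v1:41,v2:11,v3:43,v4:0,v5:21,v6:32,v7:inf

step 1: dist = v0:inf,v1:inf,v2:11,v3:inf,v4:0,v5:inf,v6:inf,v7:inf
step 2: dist = v0:inf,v1:inf,v2:11,v3:inf,v4:0,v5:21,v6:inf,v7:inf
step 3: dist = v0:inf,v1:41,v2:11,v3:inf,v4:0,v5:21,v6:32,v7:inf
step 4: dist = v0:inf,v1:41,v2:11,v3:43,v4:0,v5:21,v6:32,v7:inf
step 5: dist = v0:inf,v1:41,v2:11,v3:43,v4:0,v5:21,v6:32,v7:inf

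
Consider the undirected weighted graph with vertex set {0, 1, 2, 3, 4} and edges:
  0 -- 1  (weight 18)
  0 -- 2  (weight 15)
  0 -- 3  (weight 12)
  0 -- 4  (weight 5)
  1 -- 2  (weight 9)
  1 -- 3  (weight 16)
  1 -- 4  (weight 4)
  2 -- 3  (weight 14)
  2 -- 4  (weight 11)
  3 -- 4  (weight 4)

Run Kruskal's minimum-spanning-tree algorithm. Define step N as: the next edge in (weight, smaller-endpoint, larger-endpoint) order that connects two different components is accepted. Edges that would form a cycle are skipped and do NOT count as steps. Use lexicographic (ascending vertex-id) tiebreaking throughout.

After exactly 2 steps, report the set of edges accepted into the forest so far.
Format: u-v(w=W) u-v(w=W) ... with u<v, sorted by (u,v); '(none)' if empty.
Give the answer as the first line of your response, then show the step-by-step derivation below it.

1-4(w=4) 3-4(w=4)

step 1: add edge 1-4 (w=4); MST = {1-4(w=4)}
step 2: add edge 3-4 (w=4); MST = {1-4(w=4) 3-4(w=4)}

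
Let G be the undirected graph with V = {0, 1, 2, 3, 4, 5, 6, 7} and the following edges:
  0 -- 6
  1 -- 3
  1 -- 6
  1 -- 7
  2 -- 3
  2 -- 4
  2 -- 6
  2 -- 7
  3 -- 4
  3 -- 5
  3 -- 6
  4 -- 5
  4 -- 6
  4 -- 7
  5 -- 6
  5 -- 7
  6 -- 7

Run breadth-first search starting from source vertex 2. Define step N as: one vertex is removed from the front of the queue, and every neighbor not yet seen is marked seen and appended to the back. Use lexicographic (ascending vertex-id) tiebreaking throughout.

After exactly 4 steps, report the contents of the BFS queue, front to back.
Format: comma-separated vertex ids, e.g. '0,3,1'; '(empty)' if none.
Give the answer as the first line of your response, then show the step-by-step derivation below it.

7,1,5,0

step 1: dequeue 2; queue=[3,4,6,7]; order=2
step 2: dequeue 3; queue=[4,6,7,1,5]; order=2,3
step 3: dequeue 4; queue=[6,7,1,5]; order=2,3,4
step 4: dequeue 6; queue=[7,1,5,0]; order=2,3,4,6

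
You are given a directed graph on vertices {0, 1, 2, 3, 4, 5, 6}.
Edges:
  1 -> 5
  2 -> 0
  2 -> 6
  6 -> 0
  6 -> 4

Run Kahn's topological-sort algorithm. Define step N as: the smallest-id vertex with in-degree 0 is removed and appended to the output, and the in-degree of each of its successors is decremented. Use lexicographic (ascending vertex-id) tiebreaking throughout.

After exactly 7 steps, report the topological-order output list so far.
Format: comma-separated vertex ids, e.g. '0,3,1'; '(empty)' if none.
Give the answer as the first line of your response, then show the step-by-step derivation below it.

1,2,3,5,6,0,4

step 1: output 1; order=[1]; indeg=(2,0,0,0,1,0,1)
step 2: output 2; order=[1,2]; indeg=(1,0,0,0,1,0,0)
step 3: output 3; order=[1,2,3]; indeg=(1,0,0,0,1,0,0)
step 4: output 5; order=[1,2,3,5]; indeg=(1,0,0,0,1,0,0)
step 5: output 6; order=[1,2,3,5,6]; indeg=(0,0,0,0,0,0,0)
step 6: output 0; order=[1,2,3,5,6,0]; indeg=(0,0,0,0,0,0,0)
step 7: output 4; order=[1,2,3,5,6,0,4]; indeg=(0,0,0,0,0,0,0)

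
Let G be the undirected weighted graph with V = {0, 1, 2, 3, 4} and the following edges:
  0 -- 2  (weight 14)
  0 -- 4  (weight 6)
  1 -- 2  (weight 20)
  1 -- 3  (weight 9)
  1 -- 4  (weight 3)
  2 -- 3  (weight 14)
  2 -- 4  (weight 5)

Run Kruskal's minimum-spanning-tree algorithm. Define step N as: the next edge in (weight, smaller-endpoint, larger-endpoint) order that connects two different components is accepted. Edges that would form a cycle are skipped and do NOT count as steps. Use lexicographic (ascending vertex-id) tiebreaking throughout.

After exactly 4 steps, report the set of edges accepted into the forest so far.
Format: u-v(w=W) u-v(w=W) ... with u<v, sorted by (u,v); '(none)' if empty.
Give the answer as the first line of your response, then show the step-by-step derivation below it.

0-4(w=6) 1-3(w=9) 1-4(w=3) 2-4(w=5)

step 1: add edge 1-4 (w=3); MST = {1-4(w=3)}
step 2: add edge 2-4 (w=5); MST = {1-4(w=3) 2-4(w=5)}
step 3: add edge 0-4 (w=6); MST = {0-4(w=6) 1-4(w=3) 2-4(w=5)}
step 4: add edge 1-3 (w=9); MST = {0-4(w=6) 1-3(w=9) 1-4(w=3) 2-4(w=5)}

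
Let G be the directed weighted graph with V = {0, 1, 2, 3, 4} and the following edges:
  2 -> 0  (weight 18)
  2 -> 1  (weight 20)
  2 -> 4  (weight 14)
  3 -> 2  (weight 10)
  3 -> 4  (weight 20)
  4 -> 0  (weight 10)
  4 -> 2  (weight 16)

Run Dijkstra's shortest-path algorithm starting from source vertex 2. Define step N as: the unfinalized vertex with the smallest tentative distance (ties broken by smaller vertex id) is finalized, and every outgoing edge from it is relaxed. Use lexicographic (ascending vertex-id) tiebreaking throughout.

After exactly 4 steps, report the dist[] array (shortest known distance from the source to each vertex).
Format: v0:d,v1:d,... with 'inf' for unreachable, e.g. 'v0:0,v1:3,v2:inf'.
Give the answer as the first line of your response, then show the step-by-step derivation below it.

v0:18,v1:20,v2:0,v3:inf,v4:14

step 1: dist = v0:18,v1:20,v2:0,v3:inf,v4:14
step 2: dist = v0:18,v1:20,v2:0,v3:inf,v4:14
step 3: dist = v0:18,v1:20,v2:0,v3:inf,v4:14
step 4: dist = v0:18,v1:20,v2:0,v3:inf,v4:14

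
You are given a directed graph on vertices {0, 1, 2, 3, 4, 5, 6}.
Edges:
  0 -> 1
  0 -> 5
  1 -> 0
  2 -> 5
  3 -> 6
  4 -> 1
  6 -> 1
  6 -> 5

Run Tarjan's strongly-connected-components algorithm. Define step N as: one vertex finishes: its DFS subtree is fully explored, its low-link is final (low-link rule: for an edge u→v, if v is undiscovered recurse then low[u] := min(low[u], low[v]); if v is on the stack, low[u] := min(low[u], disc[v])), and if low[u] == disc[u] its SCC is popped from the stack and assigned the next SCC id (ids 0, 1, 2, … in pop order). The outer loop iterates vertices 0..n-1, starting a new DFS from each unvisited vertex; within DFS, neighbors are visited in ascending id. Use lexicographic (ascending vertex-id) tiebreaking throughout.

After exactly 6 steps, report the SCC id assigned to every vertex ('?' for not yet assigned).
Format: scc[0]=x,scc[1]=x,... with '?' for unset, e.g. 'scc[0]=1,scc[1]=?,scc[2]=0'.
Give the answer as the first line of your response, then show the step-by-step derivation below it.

scc[0]=1,scc[1]=1,scc[2]=2,scc[3]=4,scc[4]=?,scc[5]=0,scc[6]=3

step 1: low=(low[0]=0,low[1]=0,low[2]=?,low[3]=?,low[4]=?,low[5]=?,low[6]=?); scc=(scc[0]=?,scc[1]=?,scc[2]=?,scc[3]=?,scc[4]=?,scc[5]=?,scc[6]=?)
step 2: low=(low[0]=0,low[1]=0,low[2]=?,low[3]=?,low[4]=?,low[5]=2,low[6]=?); scc=(scc[0]=?,scc[1]=?,scc[2]=?,scc[3]=?,scc[4]=?,scc[5]=0,scc[6]=?)
step 3: low=(low[0]=0,low[1]=0,low[2]=?,low[3]=?,low[4]=?,low[5]=2,low[6]=?); scc=(scc[0]=1,scc[1]=1,scc[2]=?,scc[3]=?,scc[4]=?,scc[5]=0,scc[6]=?)
step 4: low=(low[0]=0,low[1]=0,low[2]=3,low[3]=?,low[4]=?,low[5]=2,low[6]=?); scc=(scc[0]=1,scc[1]=1,scc[2]=2,scc[3]=?,scc[4]=?,scc[5]=0,scc[6]=?)
step 5: low=(low[0]=0,low[1]=0,low[2]=3,low[3]=4,low[4]=?,low[5]=2,low[6]=5); scc=(scc[0]=1,scc[1]=1,scc[2]=2,scc[3]=?,scc[4]=?,scc[5]=0,scc[6]=3)
step 6: low=(low[0]=0,low[1]=0,low[2]=3,low[3]=4,low[4]=?,low[5]=2,low[6]=5); scc=(scc[0]=1,scc[1]=1,scc[2]=2,scc[3]=4,scc[4]=?,scc[5]=0,scc[6]=3)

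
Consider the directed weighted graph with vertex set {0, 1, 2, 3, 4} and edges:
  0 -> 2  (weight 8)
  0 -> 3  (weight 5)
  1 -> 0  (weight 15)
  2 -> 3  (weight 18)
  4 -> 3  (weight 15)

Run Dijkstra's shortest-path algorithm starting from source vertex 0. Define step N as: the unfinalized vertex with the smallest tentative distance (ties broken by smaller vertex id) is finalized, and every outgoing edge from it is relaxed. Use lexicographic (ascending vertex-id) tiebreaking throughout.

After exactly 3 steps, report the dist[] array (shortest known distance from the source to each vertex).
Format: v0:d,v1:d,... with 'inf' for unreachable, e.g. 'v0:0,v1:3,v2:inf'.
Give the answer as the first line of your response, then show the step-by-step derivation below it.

v0:0,v1:inf,v2:8,v3:5,v4:inf

step 1: dist = v0:0,v1:inf,v2:8,v3:5,v4:inf
step 2: dist = v0:0,v1:inf,v2:8,v3:5,v4:inf
step 3: dist = v0:0,v1:inf,v2:8,v3:5,v4:inf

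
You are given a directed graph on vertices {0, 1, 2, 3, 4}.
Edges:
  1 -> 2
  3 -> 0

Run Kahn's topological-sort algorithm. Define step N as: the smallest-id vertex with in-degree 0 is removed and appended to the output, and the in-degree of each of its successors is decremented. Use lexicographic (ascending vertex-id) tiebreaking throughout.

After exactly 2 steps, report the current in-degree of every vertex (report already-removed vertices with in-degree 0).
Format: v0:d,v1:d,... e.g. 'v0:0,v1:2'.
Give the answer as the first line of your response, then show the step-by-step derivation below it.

v0:1,v1:0,v2:0,v3:0,v4:0

step 1: output 1; order=[1]; indeg=(1,0,0,0,0)
step 2: output 2; order=[1,2]; indeg=(1,0,0,0,0)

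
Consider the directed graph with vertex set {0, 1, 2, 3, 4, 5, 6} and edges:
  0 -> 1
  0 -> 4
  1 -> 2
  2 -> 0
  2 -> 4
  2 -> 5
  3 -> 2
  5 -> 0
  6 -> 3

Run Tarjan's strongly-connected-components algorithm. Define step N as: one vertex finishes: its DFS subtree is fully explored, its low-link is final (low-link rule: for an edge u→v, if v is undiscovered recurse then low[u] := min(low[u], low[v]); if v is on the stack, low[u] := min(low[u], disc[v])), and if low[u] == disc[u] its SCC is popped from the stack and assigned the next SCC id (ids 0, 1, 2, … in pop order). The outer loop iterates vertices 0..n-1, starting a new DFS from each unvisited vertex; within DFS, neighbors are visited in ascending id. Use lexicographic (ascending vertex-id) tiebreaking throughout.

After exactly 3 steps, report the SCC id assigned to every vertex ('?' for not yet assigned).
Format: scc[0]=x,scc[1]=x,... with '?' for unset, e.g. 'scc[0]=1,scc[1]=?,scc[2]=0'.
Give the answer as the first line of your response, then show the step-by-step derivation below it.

scc[0]=?,scc[1]=?,scc[2]=?,scc[3]=?,scc[4]=0,scc[5]=?,scc[6]=?

step 1: low=(low[0]=0,low[1]=1,low[2]=0,low[3]=?,low[4]=3,low[5]=?,low[6]=?); scc=(scc[0]=?,scc[1]=?,scc[2]=?,scc[3]=?,scc[4]=0,scc[5]=?,scc[6]=?)
step 2: low=(low[0]=0,low[1]=1,low[2]=0,low[3]=?,low[4]=3,low[5]=0,low[6]=?); scc=(scc[0]=?,scc[1]=?,scc[2]=?,scc[3]=?,scc[4]=0,scc[5]=?,scc[6]=?)
step 3: low=(low[0]=0,low[1]=1,low[2]=0,low[3]=?,low[4]=3,low[5]=0,low[6]=?); scc=(scc[0]=?,scc[1]=?,scc[2]=?,scc[3]=?,scc[4]=0,scc[5]=?,scc[6]=?)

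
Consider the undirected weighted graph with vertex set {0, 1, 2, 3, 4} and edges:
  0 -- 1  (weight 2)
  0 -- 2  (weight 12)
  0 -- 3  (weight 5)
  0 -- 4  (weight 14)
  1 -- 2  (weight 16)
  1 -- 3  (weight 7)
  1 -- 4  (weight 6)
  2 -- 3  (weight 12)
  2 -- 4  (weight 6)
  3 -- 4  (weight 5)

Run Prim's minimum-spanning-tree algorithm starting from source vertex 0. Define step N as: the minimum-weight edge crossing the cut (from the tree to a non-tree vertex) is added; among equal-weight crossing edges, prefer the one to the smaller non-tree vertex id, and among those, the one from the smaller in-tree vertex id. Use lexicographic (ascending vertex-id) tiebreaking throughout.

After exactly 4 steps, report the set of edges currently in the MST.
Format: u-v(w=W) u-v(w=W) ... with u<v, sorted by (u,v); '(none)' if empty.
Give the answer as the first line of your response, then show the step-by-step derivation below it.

0-1(w=2) 0-3(w=5) 2-4(w=6) 3-4(w=5)

step 1: add edge 0-1 (w=2); MST = {0-1(w=2)}
step 2: add edge 0-3 (w=5); MST = {0-1(w=2) 0-3(w=5)}
step 3: add edge 3-4 (w=5); MST = {0-1(w=2) 0-3(w=5) 3-4(w=5)}
step 4: add edge 2-4 (w=6); MST = {0-1(w=2) 0-3(w=5) 2-4(w=6) 3-4(w=5)}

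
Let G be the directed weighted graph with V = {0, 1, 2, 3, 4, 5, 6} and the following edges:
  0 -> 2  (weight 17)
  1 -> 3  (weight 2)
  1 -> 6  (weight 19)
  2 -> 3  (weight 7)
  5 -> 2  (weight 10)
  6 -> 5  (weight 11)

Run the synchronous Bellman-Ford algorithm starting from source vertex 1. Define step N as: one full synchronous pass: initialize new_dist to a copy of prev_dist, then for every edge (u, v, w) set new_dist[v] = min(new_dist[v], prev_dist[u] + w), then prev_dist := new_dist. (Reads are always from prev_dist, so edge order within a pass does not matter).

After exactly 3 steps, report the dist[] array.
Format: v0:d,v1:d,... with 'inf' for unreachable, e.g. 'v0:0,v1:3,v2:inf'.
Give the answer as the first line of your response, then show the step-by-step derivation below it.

v0:inf,v1:0,v2:40,v3:2,v4:inf,v5:30,v6:19

step 1: dist = v0:inf,v1:0,v2:inf,v3:2,v4:inf,v5:inf,v6:19
step 2: dist = v0:inf,v1:0,v2:inf,v3:2,v4:inf,v5:30,v6:19
step 3: dist = v0:inf,v1:0,v2:40,v3:2,v4:inf,v5:30,v6:19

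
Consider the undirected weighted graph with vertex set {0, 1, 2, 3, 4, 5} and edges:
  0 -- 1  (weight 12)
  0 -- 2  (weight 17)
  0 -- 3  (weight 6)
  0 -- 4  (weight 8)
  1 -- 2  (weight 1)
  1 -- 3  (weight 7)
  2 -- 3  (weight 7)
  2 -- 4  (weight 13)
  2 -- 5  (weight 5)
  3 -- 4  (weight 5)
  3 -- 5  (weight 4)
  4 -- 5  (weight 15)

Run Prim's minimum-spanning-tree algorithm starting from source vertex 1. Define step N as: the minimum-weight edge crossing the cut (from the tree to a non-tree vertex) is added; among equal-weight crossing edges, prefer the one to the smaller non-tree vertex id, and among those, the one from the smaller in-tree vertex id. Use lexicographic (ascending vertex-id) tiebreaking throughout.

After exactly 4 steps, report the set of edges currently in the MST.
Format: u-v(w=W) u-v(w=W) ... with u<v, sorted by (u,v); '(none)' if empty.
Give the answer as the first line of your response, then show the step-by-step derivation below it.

1-2(w=1) 2-5(w=5) 3-4(w=5) 3-5(w=4)

step 1: add edge 1-2 (w=1); MST = {1-2(w=1)}
step 2: add edge 2-5 (w=5); MST = {1-2(w=1) 2-5(w=5)}
step 3: add edge 3-5 (w=4); MST = {1-2(w=1) 2-5(w=5) 3-5(w=4)}
step 4: add edge 3-4 (w=5); MST = {1-2(w=1) 2-5(w=5) 3-4(w=5) 3-5(w=4)}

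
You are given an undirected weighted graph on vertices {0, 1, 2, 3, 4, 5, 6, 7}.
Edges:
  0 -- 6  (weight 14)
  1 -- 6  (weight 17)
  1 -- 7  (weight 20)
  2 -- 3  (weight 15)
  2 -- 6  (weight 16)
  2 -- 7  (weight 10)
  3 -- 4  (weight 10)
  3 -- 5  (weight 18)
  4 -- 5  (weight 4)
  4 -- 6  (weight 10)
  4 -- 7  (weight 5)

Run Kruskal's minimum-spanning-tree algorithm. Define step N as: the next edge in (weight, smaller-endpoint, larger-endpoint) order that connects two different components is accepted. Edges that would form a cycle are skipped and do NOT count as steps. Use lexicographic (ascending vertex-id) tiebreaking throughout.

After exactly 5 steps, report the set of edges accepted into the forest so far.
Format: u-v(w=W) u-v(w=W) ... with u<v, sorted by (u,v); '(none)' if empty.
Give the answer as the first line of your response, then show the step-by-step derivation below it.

2-7(w=10) 3-4(w=10) 4-5(w=4) 4-6(w=10) 4-7(w=5)

step 1: add edge 4-5 (w=4); MST = {4-5(w=4)}
step 2: add edge 4-7 (w=5); MST = {4-5(w=4) 4-7(w=5)}
step 3: add edge 2-7 (w=10); MST = {2-7(w=10) 4-5(w=4) 4-7(w=5)}
step 4: add edge 3-4 (w=10); MST = {2-7(w=10) 3-4(w=10) 4-5(w=4) 4-7(w=5)}
step 5: add edge 4-6 (w=10); MST = {2-7(w=10) 3-4(w=10) 4-5(w=4) 4-6(w=10) 4-7(w=5)}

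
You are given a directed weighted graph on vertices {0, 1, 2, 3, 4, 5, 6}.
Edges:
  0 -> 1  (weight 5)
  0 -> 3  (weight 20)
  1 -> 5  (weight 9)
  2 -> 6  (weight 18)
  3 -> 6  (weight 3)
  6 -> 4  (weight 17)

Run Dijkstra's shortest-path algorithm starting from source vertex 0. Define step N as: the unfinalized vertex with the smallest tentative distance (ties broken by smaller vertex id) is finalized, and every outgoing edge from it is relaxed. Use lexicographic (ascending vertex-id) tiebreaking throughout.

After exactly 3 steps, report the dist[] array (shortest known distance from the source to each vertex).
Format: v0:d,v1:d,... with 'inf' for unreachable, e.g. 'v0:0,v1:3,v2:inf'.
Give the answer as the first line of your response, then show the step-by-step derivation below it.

v0:0,v1:5,v2:inf,v3:20,v4:inf,v5:14,v6:inf

step 1: dist = v0:0,v1:5,v2:inf,v3:20,v4:inf,v5:inf,v6:inf
step 2: dist = v0:0,v1:5,v2:inf,v3:20,v4:inf,v5:14,v6:inf
step 3: dist = v0:0,v1:5,v2:inf,v3:20,v4:inf,v5:14,v6:inf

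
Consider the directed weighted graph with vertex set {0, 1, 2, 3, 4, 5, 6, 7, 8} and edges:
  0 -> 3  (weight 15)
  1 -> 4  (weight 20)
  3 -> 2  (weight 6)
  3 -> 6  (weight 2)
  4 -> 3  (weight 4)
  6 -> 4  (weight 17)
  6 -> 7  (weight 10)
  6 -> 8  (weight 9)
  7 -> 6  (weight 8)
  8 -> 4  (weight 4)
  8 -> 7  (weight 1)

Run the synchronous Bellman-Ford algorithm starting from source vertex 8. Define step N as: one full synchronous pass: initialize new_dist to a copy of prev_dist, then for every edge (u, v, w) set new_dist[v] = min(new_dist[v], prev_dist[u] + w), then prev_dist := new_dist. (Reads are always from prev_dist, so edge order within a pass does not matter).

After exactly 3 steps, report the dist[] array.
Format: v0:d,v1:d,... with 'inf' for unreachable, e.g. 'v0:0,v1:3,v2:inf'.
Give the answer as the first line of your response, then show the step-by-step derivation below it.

v0:inf,v1:inf,v2:14,v3:8,v4:4,v5:inf,v6:9,v7:1,v8:0

step 1: dist = v0:inf,v1:inf,v2:inf,v3:inf,v4:4,v5:inf,v6:inf,v7:1,v8:0
step 2: dist = v0:inf,v1:inf,v2:inf,v3:8,v4:4,v5:inf,v6:9,v7:1,v8:0
step 3: dist = v0:inf,v1:inf,v2:14,v3:8,v4:4,v5:inf,v6:9,v7:1,v8:0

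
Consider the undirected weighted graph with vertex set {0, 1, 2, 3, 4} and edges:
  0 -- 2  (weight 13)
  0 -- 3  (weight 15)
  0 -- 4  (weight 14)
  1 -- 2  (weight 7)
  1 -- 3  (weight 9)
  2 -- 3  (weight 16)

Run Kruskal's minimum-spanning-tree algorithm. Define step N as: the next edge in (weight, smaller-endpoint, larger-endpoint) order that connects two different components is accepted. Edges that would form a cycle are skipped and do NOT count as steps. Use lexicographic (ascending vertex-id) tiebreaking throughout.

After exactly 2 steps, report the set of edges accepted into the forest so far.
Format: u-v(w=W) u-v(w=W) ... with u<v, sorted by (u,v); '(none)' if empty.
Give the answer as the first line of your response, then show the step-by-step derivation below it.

1-2(w=7) 1-3(w=9)

step 1: add edge 1-2 (w=7); MST = {1-2(w=7)}
step 2: add edge 1-3 (w=9); MST = {1-2(w=7) 1-3(w=9)}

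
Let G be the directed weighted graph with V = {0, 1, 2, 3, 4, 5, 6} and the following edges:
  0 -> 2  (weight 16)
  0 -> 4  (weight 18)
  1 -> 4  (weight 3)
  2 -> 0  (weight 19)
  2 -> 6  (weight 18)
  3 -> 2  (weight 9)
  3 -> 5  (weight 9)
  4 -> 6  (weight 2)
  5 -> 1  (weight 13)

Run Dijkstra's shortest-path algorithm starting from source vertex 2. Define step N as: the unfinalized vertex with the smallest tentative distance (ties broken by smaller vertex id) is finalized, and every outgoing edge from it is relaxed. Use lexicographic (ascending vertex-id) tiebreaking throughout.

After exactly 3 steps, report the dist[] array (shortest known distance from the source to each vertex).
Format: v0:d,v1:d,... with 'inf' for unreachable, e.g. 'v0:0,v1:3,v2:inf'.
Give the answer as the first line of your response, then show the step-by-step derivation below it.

v0:19,v1:inf,v2:0,v3:inf,v4:37,v5:inf,v6:18

step 1: dist = v0:19,v1:inf,v2:0,v3:inf,v4:inf,v5:inf,v6:18
step 2: dist = v0:19,v1:inf,v2:0,v3:inf,v4:inf,v5:inf,v6:18
step 3: dist = v0:19,v1:inf,v2:0,v3:inf,v4:37,v5:inf,v6:18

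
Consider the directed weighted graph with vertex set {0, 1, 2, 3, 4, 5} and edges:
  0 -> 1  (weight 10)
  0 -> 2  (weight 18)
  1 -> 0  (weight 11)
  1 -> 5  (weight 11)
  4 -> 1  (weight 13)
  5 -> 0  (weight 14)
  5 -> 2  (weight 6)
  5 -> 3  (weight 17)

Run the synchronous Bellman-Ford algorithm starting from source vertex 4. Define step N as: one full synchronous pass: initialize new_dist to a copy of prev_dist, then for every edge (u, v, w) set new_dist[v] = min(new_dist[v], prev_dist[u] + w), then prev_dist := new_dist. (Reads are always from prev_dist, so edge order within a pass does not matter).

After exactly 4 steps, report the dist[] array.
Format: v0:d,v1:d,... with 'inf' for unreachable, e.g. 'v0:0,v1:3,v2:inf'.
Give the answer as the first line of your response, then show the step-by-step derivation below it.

v0:24,v1:13,v2:30,v3:41,v4:0,v5:24

step 1: dist = v0:inf,v1:13,v2:inf,v3:inf,v4:0,v5:inf
step 2: dist = v0:24,v1:13,v2:inf,v3:inf,v4:0,v5:24
step 3: dist = v0:24,v1:13,v2:30,v3:41,v4:0,v5:24
step 4: dist = v0:24,v1:13,v2:30,v3:41,v4:0,v5:24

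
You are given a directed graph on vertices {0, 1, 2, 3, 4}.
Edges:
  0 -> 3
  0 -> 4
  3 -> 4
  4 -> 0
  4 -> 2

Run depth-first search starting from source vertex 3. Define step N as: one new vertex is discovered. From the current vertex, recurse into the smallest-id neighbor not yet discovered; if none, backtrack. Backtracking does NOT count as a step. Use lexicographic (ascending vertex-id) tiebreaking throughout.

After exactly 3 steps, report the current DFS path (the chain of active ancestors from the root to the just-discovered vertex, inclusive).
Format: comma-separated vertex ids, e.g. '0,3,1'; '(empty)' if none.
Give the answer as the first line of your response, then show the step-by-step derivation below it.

3,4,0

step 1: discover 3; path=3; order=3
step 2: discover 4; path=3>4; order=3,4
step 3: discover 0; path=3>4>0; order=3,4,0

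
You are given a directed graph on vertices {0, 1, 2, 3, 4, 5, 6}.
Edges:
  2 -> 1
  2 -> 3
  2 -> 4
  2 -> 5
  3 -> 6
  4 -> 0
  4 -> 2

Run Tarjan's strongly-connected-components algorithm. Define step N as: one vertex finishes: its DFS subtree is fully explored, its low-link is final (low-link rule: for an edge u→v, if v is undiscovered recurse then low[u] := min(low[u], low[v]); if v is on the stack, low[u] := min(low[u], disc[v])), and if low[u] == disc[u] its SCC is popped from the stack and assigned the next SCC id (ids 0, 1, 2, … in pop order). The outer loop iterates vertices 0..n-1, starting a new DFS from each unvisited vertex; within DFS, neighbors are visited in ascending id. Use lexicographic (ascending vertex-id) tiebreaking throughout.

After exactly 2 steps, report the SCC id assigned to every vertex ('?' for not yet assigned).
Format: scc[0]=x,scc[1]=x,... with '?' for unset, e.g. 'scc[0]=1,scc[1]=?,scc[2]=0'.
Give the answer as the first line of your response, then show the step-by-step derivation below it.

scc[0]=0,scc[1]=1,scc[2]=?,scc[3]=?,scc[4]=?,scc[5]=?,scc[6]=?

step 1: low=(low[0]=0,low[1]=?,low[2]=?,low[3]=?,low[4]=?,low[5]=?,low[6]=?); scc=(scc[0]=0,scc[1]=?,scc[2]=?,scc[3]=?,scc[4]=?,scc[5]=?,scc[6]=?)
step 2: low=(low[0]=0,low[1]=1,low[2]=?,low[3]=?,low[4]=?,low[5]=?,low[6]=?); scc=(scc[0]=0,scc[1]=1,scc[2]=?,scc[3]=?,scc[4]=?,scc[5]=?,scc[6]=?)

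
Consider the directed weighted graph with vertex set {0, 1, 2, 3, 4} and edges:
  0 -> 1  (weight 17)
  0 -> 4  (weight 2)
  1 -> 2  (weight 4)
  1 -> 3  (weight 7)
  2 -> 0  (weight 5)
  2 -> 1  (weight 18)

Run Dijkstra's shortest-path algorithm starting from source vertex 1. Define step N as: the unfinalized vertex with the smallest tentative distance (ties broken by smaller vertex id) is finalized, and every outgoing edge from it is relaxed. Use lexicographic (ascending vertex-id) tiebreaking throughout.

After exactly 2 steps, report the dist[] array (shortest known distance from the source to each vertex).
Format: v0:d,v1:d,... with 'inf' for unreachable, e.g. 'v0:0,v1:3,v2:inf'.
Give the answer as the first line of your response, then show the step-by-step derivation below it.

v0:9,v1:0,v2:4,v3:7,v4:inf

step 1: dist = v0:inf,v1:0,v2:4,v3:7,v4:inf
step 2: dist = v0:9,v1:0,v2:4,v3:7,v4:inf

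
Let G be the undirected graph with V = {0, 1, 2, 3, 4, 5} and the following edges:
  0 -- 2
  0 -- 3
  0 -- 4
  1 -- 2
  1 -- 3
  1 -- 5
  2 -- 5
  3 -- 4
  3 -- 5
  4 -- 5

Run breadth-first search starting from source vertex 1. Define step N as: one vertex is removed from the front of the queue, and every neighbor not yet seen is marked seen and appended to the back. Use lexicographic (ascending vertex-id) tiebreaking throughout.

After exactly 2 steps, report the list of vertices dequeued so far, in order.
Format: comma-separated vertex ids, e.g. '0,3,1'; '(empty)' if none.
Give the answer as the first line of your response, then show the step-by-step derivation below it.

1,2

step 1: dequeue 1; queue=[2,3,5]; order=1
step 2: dequeue 2; queue=[3,5,0]; order=1,2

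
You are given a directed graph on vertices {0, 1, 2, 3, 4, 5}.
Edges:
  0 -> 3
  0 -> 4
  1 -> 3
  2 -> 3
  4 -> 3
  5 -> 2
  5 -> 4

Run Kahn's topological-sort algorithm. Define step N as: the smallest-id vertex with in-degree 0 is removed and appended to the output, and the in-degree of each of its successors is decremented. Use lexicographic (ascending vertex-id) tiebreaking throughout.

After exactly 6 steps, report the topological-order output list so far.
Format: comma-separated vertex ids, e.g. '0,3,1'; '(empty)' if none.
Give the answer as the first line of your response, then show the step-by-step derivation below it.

0,1,5,2,4,3

step 1: output 0; order=[0]; indeg=(0,0,1,3,1,0)
step 2: output 1; order=[0,1]; indeg=(0,0,1,2,1,0)
step 3: output 5; order=[0,1,5]; indeg=(0,0,0,2,0,0)
step 4: output 2; order=[0,1,5,2]; indeg=(0,0,0,1,0,0)
step 5: output 4; order=[0,1,5,2,4]; indeg=(0,0,0,0,0,0)
step 6: output 3; order=[0,1,5,2,4,3]; indeg=(0,0,0,0,0,0)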